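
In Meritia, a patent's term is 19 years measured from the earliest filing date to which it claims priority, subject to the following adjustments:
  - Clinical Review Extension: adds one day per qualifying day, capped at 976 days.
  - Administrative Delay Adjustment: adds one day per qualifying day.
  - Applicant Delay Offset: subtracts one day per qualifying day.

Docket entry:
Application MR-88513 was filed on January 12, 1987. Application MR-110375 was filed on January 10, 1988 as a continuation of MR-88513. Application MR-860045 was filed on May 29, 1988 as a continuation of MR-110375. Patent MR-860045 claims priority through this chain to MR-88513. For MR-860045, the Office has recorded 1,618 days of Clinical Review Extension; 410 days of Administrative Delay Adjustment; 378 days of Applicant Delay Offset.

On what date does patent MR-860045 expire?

2008-10-16

Earliest priority filing: 12 January 1987.
Base term: 12 January 1987 + 19 years → 12 January 2006.
Clinical Review Extension: 1618 days claimed exceeds the 976-day cap, so +976 days → 14 September 2008.
Administrative Delay Adjustment: +410 days → 29 October 2009.
Applicant Delay Offset: −378 days → 16 October 2008.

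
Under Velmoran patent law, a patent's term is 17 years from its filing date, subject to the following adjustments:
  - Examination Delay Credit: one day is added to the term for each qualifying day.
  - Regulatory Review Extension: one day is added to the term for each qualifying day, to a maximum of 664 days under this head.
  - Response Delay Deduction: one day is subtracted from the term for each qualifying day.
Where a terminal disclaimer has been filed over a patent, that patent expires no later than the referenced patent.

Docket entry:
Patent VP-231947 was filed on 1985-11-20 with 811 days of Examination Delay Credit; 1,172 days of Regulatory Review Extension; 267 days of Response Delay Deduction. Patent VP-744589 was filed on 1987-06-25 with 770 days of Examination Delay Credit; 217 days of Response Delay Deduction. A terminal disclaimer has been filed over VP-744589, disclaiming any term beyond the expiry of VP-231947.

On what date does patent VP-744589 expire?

Natural term of VP-744589:
  Base: filing + 17 years → 25 June 2004.
  Examination Delay Credit: +770 days → 4 August 2006.
  Response Delay Deduction: −217 days → 30 December 2005.
Expiry of referenced patent VP-231947:
  Base: filing + 17 years → 20 November 2002.
  Examination Delay Credit: +811 days → 8 February 2005.
  Regulatory Review Extension: 1172 days claimed exceeds the 664-day cap, so +664 days → 4 December 2006.
  Response Delay Deduction: −267 days → 12 March 2006.
Terminal disclaimer: VP-744589 expires on the earlier of 30 December 2005 and 12 March 2006.

2005-12-30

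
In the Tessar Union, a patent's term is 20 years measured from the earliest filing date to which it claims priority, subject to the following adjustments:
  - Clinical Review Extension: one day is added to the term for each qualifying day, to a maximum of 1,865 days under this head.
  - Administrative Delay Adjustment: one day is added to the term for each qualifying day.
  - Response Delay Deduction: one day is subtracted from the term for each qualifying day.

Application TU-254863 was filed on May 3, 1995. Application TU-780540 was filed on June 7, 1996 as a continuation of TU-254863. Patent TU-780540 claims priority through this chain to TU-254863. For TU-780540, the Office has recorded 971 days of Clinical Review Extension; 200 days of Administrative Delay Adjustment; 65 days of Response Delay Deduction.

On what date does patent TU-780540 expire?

Earliest priority filing: 3 May 1995.
Base term: 3 May 1995 + 20 years → 3 May 2015.
Clinical Review Extension: 971 days (within the 1865-day cap) → +971 days → 29 December 2017.
Administrative Delay Adjustment: +200 days → 17 July 2018.
Response Delay Deduction: −65 days → 13 May 2018.

2018-05-13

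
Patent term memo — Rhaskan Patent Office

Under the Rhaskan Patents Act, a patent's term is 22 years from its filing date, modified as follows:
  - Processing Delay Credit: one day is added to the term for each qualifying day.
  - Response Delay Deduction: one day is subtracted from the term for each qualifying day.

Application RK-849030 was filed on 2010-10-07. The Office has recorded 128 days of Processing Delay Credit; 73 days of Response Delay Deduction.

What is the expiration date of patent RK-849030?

2032-12-01

Base term: filing date + 22 years → 7 October 2032.
Processing Delay Credit: +128 days → 12 February 2033.
Response Delay Deduction: −73 days → 1 December 2032.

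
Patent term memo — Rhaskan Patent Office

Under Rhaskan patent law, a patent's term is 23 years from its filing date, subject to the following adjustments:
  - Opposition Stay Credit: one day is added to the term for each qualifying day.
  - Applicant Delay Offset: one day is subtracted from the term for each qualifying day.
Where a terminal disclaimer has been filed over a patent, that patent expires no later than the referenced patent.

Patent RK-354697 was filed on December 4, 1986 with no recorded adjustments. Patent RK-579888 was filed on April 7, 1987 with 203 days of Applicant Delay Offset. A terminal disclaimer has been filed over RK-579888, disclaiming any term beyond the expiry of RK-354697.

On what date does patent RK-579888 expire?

September 16, 2009

Natural term of RK-579888:
  Base: filing + 23 years → 7 April 2010.
  Applicant Delay Offset: −203 days → 16 September 2009.
Expiry of referenced patent RK-354697:
  Base: filing + 23 years → 4 December 2009.
Terminal disclaimer: RK-579888 expires on the earlier of 16 September 2009 and 4 December 2009.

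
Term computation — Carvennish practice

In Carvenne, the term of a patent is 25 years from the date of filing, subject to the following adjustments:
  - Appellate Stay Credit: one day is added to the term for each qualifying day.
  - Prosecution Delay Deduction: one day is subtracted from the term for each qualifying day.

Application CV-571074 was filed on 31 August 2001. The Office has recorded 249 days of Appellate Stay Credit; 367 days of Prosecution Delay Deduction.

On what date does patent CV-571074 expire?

May 5, 2026

Base term: filing date + 25 years → 31 August 2026.
Appellate Stay Credit: +249 days → 7 May 2027.
Prosecution Delay Deduction: −367 days → 5 May 2026.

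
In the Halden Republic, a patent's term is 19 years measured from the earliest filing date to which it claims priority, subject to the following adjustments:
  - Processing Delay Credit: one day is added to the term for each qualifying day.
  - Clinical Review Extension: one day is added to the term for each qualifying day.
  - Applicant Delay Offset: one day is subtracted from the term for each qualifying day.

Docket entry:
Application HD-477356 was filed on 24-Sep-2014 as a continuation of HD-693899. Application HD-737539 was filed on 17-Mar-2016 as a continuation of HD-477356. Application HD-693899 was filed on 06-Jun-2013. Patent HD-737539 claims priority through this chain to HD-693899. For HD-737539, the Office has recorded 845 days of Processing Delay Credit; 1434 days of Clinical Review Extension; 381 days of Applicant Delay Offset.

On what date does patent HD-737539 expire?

Earliest priority filing: 6 June 2013.
Base term: 6 June 2013 + 19 years → 6 June 2032.
Processing Delay Credit: +845 days → 29 September 2034.
Clinical Review Extension: +1434 days → 2 September 2038.
Applicant Delay Offset: −381 days → 17 August 2037.

August 17, 2037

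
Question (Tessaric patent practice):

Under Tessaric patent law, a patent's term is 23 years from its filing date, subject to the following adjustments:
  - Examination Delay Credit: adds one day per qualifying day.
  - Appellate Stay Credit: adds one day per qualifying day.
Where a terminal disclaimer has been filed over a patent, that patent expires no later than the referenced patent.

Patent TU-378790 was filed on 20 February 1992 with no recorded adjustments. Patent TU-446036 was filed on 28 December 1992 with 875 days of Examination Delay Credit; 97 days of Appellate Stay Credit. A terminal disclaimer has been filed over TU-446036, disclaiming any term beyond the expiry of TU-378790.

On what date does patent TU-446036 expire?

February 20, 2015

Natural term of TU-446036:
  Base: filing + 23 years → 28 December 2015.
  Examination Delay Credit: +875 days → 21 May 2018.
  Appellate Stay Credit: +97 days → 26 August 2018.
Expiry of referenced patent TU-378790:
  Base: filing + 23 years → 20 February 2015.
Terminal disclaimer: TU-446036 expires on the earlier of 26 August 2018 and 20 February 2015.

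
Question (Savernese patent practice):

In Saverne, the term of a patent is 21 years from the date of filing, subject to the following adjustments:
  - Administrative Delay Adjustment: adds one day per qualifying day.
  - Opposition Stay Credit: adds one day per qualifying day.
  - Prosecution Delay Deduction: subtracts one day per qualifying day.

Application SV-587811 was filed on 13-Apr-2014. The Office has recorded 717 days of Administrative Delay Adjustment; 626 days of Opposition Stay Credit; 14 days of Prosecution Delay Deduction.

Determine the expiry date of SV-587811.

Base term: filing date + 21 years → 13 April 2035.
Administrative Delay Adjustment: +717 days → 30 March 2037.
Opposition Stay Credit: +626 days → 16 December 2038.
Prosecution Delay Deduction: −14 days → 2 December 2038.

2038-12-02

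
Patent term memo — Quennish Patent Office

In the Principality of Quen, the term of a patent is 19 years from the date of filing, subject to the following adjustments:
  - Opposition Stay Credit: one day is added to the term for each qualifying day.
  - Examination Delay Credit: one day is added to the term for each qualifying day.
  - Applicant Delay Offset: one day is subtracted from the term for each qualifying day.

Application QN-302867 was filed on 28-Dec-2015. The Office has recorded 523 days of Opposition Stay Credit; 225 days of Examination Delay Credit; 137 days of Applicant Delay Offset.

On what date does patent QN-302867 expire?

2036-08-30

Base term: filing date + 19 years → 28 December 2034.
Opposition Stay Credit: +523 days → 3 June 2036.
Examination Delay Credit: +225 days → 14 January 2037.
Applicant Delay Offset: −137 days → 30 August 2036.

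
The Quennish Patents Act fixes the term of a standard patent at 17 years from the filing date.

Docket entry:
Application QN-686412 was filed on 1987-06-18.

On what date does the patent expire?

2004-06-18

Filing date + 17 years → 18 June 2004.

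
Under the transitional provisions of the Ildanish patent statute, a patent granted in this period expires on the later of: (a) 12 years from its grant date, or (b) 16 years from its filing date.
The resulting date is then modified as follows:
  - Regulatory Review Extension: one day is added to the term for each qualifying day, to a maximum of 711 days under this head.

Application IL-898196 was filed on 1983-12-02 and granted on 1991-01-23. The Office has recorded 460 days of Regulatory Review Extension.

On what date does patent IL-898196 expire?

2004-04-27

(a) grant + 12 years → 23 January 2003.
(b) filing + 16 years → 2 December 1999.
Later of the two: 23 January 2003.
Regulatory Review Extension: 460 days (within the 711-day cap) → +460 days → 27 April 2004.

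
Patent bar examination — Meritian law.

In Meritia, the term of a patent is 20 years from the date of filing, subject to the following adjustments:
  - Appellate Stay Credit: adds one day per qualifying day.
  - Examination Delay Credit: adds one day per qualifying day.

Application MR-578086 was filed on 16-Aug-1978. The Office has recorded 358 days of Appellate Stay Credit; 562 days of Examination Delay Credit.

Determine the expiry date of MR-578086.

February 21, 2001

Base term: filing date + 20 years → 16 August 1998.
Appellate Stay Credit: +358 days → 9 August 1999.
Examination Delay Credit: +562 days → 21 February 2001.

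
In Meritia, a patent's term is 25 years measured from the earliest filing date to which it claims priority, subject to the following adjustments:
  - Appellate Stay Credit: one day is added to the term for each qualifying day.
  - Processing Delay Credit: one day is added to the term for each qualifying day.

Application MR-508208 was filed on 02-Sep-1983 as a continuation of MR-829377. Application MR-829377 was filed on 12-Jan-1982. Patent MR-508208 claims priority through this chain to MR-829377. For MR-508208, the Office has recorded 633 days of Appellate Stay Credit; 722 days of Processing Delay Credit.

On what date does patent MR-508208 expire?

September 28, 2010

Earliest priority filing: 12 January 1982.
Base term: 12 January 1982 + 25 years → 12 January 2007.
Appellate Stay Credit: +633 days → 6 October 2008.
Processing Delay Credit: +722 days → 28 September 2010.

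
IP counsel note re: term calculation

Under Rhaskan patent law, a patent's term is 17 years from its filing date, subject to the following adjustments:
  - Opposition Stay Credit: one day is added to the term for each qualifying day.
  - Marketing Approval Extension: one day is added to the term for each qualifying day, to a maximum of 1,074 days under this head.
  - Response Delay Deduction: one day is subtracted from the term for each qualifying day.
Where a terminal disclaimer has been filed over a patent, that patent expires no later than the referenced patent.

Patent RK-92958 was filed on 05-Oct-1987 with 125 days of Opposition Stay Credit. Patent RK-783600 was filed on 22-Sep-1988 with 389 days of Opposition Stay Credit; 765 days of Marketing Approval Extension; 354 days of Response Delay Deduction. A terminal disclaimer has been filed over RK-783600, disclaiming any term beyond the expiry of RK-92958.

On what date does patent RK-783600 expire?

2005-02-07

Natural term of RK-783600:
  Base: filing + 17 years → 22 September 2005.
  Opposition Stay Credit: +389 days → 16 October 2006.
  Marketing Approval Extension: 765 days (within the 1074-day cap) → +765 days → 19 November 2008.
  Response Delay Deduction: −354 days → 1 December 2007.
Expiry of referenced patent RK-92958:
  Base: filing + 17 years → 5 October 2004.
  Opposition Stay Credit: +125 days → 7 February 2005.
Terminal disclaimer: RK-783600 expires on the earlier of 1 December 2007 and 7 February 2005.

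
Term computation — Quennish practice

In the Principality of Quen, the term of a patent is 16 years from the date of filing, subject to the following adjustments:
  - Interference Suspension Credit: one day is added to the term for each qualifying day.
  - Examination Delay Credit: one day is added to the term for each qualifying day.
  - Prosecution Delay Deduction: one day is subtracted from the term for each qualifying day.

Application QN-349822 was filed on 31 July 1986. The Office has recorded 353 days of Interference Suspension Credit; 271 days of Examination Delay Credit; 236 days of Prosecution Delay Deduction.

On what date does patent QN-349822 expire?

2003-08-23

Base term: filing date + 16 years → 31 July 2002.
Interference Suspension Credit: +353 days → 19 July 2003.
Examination Delay Credit: +271 days → 15 April 2004.
Prosecution Delay Deduction: −236 days → 23 August 2003.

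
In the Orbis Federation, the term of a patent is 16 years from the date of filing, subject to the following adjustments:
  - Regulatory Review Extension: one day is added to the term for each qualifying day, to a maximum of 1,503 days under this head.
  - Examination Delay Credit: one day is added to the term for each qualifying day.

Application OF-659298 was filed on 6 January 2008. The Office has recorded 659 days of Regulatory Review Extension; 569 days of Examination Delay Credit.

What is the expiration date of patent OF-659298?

May 18, 2027

Base term: filing date + 16 years → 6 January 2024.
Regulatory Review Extension: 659 days (within the 1503-day cap) → +659 days → 26 October 2025.
Examination Delay Credit: +569 days → 18 May 2027.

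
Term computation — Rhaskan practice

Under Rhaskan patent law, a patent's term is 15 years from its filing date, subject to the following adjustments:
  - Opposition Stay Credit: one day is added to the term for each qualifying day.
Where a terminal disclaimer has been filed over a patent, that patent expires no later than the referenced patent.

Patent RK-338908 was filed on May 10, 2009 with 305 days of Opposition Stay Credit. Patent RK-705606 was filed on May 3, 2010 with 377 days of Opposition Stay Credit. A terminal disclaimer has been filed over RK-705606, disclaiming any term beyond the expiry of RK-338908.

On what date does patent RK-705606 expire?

2025-03-11

Natural term of RK-705606:
  Base: filing + 15 years → 3 May 2025.
  Opposition Stay Credit: +377 days → 15 May 2026.
Expiry of referenced patent RK-338908:
  Base: filing + 15 years → 10 May 2024.
  Opposition Stay Credit: +305 days → 11 March 2025.
Terminal disclaimer: RK-705606 expires on the earlier of 15 May 2026 and 11 March 2025.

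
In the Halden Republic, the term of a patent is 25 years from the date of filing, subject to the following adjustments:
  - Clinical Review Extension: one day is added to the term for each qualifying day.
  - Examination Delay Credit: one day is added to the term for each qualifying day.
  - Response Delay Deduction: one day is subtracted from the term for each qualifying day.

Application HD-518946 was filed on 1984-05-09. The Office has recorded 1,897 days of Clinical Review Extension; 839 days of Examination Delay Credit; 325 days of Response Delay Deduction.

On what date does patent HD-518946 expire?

2015-12-15

Base term: filing date + 25 years → 9 May 2009.
Clinical Review Extension: +1897 days → 19 July 2014.
Examination Delay Credit: +839 days → 4 November 2016.
Response Delay Deduction: −325 days → 15 December 2015.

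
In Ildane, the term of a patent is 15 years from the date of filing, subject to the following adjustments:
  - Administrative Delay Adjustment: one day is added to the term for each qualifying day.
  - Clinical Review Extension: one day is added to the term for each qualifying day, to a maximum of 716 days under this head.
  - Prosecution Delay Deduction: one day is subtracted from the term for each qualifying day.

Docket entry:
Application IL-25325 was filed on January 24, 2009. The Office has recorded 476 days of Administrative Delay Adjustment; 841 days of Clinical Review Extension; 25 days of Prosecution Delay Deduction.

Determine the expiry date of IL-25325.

April 5, 2027

Base term: filing date + 15 years → 24 January 2024.
Administrative Delay Adjustment: +476 days → 14 May 2025.
Clinical Review Extension: 841 days claimed exceeds the 716-day cap, so +716 days → 30 April 2027.
Prosecution Delay Deduction: −25 days → 5 April 2027.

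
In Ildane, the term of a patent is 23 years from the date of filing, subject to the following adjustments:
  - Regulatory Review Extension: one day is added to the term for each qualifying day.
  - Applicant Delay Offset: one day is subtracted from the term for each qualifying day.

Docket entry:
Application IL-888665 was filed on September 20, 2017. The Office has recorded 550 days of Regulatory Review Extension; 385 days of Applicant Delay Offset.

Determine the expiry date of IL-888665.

March 4, 2041

Base term: filing date + 23 years → 20 September 2040.
Regulatory Review Extension: +550 days → 24 March 2042.
Applicant Delay Offset: −385 days → 4 March 2041.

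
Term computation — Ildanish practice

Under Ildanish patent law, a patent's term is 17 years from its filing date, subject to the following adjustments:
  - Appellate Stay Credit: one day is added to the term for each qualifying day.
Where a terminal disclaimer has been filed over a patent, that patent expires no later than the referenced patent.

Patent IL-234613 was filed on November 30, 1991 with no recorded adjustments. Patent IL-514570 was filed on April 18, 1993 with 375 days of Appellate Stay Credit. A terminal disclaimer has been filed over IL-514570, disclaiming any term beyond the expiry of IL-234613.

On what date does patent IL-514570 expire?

Natural term of IL-514570:
  Base: filing + 17 years → 18 April 2010.
  Appellate Stay Credit: +375 days → 28 April 2011.
Expiry of referenced patent IL-234613:
  Base: filing + 17 years → 30 November 2008.
Terminal disclaimer: IL-514570 expires on the earlier of 28 April 2011 and 30 November 2008.

November 30, 2008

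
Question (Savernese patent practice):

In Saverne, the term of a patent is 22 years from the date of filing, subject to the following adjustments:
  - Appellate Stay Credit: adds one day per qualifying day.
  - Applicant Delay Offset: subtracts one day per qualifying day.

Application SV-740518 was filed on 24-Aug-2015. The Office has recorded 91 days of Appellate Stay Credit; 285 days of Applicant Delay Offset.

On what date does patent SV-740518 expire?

2037-02-11

Base term: filing date + 22 years → 24 August 2037.
Appellate Stay Credit: +91 days → 23 November 2037.
Applicant Delay Offset: −285 days → 11 February 2037.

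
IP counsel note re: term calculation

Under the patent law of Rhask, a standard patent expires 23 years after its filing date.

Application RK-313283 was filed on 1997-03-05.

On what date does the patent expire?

2020-03-05

Filing date + 23 years → 5 March 2020.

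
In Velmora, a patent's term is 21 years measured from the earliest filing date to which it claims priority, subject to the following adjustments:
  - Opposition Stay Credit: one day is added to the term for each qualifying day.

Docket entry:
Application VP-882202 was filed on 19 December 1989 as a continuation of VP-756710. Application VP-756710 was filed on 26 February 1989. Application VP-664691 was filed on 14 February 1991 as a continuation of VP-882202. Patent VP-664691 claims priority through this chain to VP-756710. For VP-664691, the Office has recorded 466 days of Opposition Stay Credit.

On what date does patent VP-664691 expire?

Earliest priority filing: 26 February 1989.
Base term: 26 February 1989 + 21 years → 26 February 2010.
Opposition Stay Credit: +466 days → 7 June 2011.

2011-06-07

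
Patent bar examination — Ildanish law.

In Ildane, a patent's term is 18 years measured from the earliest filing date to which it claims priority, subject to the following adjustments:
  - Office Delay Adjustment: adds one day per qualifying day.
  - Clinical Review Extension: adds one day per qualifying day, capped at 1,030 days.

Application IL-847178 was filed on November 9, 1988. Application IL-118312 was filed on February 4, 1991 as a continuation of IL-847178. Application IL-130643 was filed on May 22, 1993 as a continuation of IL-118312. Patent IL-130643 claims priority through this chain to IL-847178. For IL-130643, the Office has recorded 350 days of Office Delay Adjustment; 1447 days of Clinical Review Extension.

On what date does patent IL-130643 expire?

August 20, 2010

Earliest priority filing: 9 November 1988.
Base term: 9 November 1988 + 18 years → 9 November 2006.
Office Delay Adjustment: +350 days → 25 October 2007.
Clinical Review Extension: 1447 days claimed exceeds the 1030-day cap, so +1030 days → 20 August 2010.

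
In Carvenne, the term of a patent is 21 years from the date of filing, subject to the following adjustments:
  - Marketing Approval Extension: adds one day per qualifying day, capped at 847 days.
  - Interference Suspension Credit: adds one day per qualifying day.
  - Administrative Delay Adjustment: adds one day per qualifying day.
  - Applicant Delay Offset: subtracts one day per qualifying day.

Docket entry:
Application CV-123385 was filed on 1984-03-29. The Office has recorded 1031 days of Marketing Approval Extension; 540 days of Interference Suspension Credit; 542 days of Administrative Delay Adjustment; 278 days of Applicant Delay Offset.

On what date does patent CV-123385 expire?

2009-10-05

Base term: filing date + 21 years → 29 March 2005.
Marketing Approval Extension: 1031 days claimed exceeds the 847-day cap, so +847 days → 24 July 2007.
Interference Suspension Credit: +540 days → 14 January 2009.
Administrative Delay Adjustment: +542 days → 10 July 2010.
Applicant Delay Offset: −278 days → 5 October 2009.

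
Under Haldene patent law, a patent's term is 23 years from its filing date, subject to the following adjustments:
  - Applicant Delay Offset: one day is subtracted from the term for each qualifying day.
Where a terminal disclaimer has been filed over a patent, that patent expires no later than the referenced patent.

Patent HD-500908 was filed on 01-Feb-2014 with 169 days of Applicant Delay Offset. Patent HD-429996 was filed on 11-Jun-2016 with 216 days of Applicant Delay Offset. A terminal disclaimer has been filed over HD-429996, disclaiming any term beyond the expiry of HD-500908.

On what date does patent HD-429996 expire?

Natural term of HD-429996:
  Base: filing + 23 years → 11 June 2039.
  Applicant Delay Offset: −216 days → 7 November 2038.
Expiry of referenced patent HD-500908:
  Base: filing + 23 years → 1 February 2037.
  Applicant Delay Offset: −169 days → 16 August 2036.
Terminal disclaimer: HD-429996 expires on the earlier of 7 November 2038 and 16 August 2036.

August 16, 2036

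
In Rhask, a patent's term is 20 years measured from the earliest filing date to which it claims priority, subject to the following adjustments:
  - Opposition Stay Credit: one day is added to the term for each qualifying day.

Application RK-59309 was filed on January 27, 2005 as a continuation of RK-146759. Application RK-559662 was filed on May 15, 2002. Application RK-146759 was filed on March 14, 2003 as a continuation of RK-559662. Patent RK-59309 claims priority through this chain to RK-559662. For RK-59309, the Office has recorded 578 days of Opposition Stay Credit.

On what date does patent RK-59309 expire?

December 14, 2023

Earliest priority filing: 15 May 2002.
Base term: 15 May 2002 + 20 years → 15 May 2022.
Opposition Stay Credit: +578 days → 14 December 2023.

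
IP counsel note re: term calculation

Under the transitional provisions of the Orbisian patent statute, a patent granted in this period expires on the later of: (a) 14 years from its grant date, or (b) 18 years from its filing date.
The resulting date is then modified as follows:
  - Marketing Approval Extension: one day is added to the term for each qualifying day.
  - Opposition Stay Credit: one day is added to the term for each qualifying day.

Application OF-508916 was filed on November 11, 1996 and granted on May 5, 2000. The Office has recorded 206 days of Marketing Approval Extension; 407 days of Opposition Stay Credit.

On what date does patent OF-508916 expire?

(a) grant + 14 years → 5 May 2014.
(b) filing + 18 years → 11 November 2014.
Later of the two: 11 November 2014.
Marketing Approval Extension: +206 days → 5 June 2015.
Opposition Stay Credit: +407 days → 16 July 2016.

2016-07-16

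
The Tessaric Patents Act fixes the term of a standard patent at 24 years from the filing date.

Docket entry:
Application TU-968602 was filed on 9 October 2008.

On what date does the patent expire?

Filing date + 24 years → 9 October 2032.

2032-10-09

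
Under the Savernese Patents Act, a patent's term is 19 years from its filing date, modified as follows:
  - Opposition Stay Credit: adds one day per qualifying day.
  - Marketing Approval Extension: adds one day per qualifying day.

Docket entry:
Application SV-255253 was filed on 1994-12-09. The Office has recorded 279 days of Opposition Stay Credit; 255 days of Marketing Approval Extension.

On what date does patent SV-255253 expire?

2015-05-27

Base term: filing date + 19 years → 9 December 2013.
Opposition Stay Credit: +279 days → 14 September 2014.
Marketing Approval Extension: +255 days → 27 May 2015.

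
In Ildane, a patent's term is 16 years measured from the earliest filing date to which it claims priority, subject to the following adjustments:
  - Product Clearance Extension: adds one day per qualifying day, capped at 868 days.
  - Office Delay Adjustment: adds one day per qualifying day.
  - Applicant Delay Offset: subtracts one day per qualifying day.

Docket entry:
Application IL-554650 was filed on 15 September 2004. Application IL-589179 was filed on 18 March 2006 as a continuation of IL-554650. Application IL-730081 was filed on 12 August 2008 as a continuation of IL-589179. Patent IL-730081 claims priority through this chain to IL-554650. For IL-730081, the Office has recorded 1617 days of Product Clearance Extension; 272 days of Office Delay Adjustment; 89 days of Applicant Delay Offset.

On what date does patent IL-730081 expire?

August 2, 2023

Earliest priority filing: 15 September 2004.
Base term: 15 September 2004 + 16 years → 15 September 2020.
Product Clearance Extension: 1617 days claimed exceeds the 868-day cap, so +868 days → 31 January 2023.
Office Delay Adjustment: +272 days → 30 October 2023.
Applicant Delay Offset: −89 days → 2 August 2023.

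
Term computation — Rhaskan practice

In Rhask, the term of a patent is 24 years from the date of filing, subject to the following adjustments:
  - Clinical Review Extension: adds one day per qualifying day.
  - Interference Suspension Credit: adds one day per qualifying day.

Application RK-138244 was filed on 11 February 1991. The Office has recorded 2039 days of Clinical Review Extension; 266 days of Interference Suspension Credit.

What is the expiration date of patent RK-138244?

June 4, 2021

Base term: filing date + 24 years → 11 February 2015.
Clinical Review Extension: +2039 days → 11 September 2020.
Interference Suspension Credit: +266 days → 4 June 2021.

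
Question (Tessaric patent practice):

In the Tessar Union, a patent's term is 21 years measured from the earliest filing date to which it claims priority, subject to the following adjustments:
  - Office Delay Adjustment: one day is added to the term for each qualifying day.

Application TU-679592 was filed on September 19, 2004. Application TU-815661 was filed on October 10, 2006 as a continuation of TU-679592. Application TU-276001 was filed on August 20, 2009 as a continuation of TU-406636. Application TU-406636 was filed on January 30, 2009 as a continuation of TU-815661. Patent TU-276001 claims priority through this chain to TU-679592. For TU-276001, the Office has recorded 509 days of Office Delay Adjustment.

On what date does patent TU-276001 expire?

February 10, 2027

Earliest priority filing: 19 September 2004.
Base term: 19 September 2004 + 21 years → 19 September 2025.
Office Delay Adjustment: +509 days → 10 February 2027.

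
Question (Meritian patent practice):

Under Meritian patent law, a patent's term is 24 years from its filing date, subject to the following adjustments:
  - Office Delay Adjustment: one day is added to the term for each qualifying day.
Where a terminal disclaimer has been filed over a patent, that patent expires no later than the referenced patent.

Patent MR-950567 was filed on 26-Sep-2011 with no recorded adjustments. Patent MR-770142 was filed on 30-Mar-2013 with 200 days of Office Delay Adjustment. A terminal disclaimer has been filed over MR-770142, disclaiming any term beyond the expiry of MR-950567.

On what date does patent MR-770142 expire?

2035-09-26

Natural term of MR-770142:
  Base: filing + 24 years → 30 March 2037.
  Office Delay Adjustment: +200 days → 16 October 2037.
Expiry of referenced patent MR-950567:
  Base: filing + 24 years → 26 September 2035.
Terminal disclaimer: MR-770142 expires on the earlier of 16 October 2037 and 26 September 2035.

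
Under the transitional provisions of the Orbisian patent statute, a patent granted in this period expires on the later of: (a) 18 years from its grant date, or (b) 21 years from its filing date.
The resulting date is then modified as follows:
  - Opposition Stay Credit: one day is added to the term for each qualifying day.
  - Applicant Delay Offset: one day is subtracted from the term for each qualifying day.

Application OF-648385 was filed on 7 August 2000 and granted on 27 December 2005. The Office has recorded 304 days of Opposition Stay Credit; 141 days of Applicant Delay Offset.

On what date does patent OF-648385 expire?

June 7, 2024

(a) grant + 18 years → 27 December 2023.
(b) filing + 21 years → 7 August 2021.
Later of the two: 27 December 2023.
Opposition Stay Credit: +304 days → 26 October 2024.
Applicant Delay Offset: −141 days → 7 June 2024.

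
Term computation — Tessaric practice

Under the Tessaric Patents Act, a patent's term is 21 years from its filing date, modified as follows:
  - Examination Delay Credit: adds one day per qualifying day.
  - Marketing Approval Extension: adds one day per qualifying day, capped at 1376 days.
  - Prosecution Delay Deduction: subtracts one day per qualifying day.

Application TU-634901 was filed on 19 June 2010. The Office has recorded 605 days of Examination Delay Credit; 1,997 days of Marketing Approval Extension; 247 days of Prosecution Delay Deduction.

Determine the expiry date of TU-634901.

2036-03-18

Base term: filing date + 21 years → 19 June 2031.
Examination Delay Credit: +605 days → 13 February 2033.
Marketing Approval Extension: 1997 days claimed exceeds the 1376-day cap, so +1376 days → 20 November 2036.
Prosecution Delay Deduction: −247 days → 18 March 2036.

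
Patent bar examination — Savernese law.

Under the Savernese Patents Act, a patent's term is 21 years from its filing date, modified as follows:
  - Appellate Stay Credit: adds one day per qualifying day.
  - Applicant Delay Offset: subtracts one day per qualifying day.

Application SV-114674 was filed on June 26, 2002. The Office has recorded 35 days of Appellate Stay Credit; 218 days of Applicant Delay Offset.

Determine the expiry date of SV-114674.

Base term: filing date + 21 years → 26 June 2023.
Appellate Stay Credit: +35 days → 31 July 2023.
Applicant Delay Offset: −218 days → 25 December 2022.

2022-12-25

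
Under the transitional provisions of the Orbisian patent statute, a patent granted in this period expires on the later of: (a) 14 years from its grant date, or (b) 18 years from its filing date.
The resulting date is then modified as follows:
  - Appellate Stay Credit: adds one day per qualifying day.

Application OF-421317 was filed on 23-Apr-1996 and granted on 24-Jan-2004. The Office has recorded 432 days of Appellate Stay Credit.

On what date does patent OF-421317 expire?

2019-04-01

(a) grant + 14 years → 24 January 2018.
(b) filing + 18 years → 23 April 2014.
Later of the two: 24 January 2018.
Appellate Stay Credit: +432 days → 1 April 2019.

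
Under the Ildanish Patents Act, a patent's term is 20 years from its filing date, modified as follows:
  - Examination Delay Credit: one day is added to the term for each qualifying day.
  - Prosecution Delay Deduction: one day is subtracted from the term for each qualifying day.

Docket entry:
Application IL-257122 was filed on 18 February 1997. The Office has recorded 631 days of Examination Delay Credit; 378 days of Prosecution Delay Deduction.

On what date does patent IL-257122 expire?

2017-10-29

Base term: filing date + 20 years → 18 February 2017.
Examination Delay Credit: +631 days → 11 November 2018.
Prosecution Delay Deduction: −378 days → 29 October 2017.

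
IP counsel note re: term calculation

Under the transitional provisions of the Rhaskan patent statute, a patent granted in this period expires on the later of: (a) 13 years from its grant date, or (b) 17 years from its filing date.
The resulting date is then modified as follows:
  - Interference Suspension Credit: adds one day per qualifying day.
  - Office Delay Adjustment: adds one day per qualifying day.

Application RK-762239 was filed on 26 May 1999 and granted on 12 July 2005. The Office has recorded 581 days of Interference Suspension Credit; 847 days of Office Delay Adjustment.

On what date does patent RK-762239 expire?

(a) grant + 13 years → 12 July 2018.
(b) filing + 17 years → 26 May 2016.
Later of the two: 12 July 2018.
Interference Suspension Credit: +581 days → 13 February 2020.
Office Delay Adjustment: +847 days → 9 June 2022.

2022-06-09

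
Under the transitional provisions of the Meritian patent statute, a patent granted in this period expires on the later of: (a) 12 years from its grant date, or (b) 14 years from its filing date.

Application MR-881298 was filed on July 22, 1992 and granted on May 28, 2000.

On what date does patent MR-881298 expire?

(a) grant + 12 years → 28 May 2012.
(b) filing + 14 years → 22 July 2006.
Later of the two: 28 May 2012.

2012-05-28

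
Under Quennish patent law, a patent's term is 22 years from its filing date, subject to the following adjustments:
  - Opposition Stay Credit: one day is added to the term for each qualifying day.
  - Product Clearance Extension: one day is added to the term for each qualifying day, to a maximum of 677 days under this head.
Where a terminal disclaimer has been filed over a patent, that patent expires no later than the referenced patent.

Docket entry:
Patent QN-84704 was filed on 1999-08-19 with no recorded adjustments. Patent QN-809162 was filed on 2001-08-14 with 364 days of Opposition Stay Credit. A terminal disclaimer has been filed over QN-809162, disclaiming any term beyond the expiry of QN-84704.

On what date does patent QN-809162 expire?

August 19, 2021

Natural term of QN-809162:
  Base: filing + 22 years → 14 August 2023.
  Opposition Stay Credit: +364 days → 12 August 2024.
Expiry of referenced patent QN-84704:
  Base: filing + 22 years → 19 August 2021.
Terminal disclaimer: QN-809162 expires on the earlier of 12 August 2024 and 19 August 2021.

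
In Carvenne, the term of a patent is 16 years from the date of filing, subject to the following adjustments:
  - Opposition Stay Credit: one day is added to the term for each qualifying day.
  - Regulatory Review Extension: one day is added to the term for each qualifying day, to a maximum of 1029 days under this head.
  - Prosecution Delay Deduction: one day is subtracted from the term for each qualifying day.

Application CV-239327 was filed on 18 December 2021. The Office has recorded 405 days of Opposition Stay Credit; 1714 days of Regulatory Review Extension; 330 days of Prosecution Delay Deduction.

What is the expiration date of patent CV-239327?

Base term: filing date + 16 years → 18 December 2037.
Opposition Stay Credit: +405 days → 27 January 2039.
Regulatory Review Extension: 1714 days claimed exceeds the 1029-day cap, so +1029 days → 21 November 2041.
Prosecution Delay Deduction: −330 days → 26 December 2040.

December 26, 2040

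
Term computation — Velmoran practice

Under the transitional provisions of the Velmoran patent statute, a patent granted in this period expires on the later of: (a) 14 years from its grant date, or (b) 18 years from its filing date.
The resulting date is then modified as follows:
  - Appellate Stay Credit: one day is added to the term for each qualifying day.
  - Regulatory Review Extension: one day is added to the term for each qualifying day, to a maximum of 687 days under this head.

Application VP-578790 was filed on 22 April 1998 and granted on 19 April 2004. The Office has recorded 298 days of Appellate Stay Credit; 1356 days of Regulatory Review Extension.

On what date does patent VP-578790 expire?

(a) grant + 14 years → 19 April 2018.
(b) filing + 18 years → 22 April 2016.
Later of the two: 19 April 2018.
Appellate Stay Credit: +298 days → 11 February 2019.
Regulatory Review Extension: 1356 days claimed exceeds the 687-day cap, so +687 days → 29 December 2020.

December 29, 2020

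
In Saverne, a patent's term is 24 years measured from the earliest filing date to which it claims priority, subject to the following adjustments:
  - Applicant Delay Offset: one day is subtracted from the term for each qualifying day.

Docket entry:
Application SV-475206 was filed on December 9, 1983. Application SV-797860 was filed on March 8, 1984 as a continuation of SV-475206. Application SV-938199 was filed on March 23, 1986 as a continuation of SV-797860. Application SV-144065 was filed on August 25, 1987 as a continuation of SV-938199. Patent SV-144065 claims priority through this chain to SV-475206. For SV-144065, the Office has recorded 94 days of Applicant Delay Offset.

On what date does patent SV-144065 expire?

2007-09-06

Earliest priority filing: 9 December 1983.
Base term: 9 December 1983 + 24 years → 9 December 2007.
Applicant Delay Offset: −94 days → 6 September 2007.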